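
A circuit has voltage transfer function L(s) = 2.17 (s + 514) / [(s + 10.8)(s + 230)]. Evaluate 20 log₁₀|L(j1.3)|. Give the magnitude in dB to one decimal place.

|j1.3 + 514| = √(1.3² + 514²) = 514
|j1.3 + 10.8| = √(1.3² + 10.8²) = 10.88
|j1.3 + 230| = √(1.3² + 230²) = 230
|L(j1.3)| = 2.17 × 514 / (10.88 × 230) = 0.4458
20 log₁₀(0.4458) = -7.02 dB

-7.0 dB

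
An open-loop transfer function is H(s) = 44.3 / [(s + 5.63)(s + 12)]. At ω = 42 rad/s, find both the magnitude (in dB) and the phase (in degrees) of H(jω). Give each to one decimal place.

|j42 + 5.63| = √(42² + 5.63²) = 42.38
|j42 + 12| = √(42² + 12²) = 43.68
|H(j42)| = 44.3 / (42.38 × 43.68) = 0.023933
20 log₁₀(0.023933) = -32.42 dB
∠(j42 + 5.63) = arctan(42/5.63) = 82.37°
∠(j42 + 12) = arctan(42/12) = 74.05°
∠H(j42) = − (82.37° + 74.05°) = -156.42°

|H| = -32.4 dB, ∠H = -156.4 deg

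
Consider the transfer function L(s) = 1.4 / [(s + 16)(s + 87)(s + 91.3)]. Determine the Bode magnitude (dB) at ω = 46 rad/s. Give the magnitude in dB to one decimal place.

-110.9 dB

|j46 + 16| = √(46² + 16²) = 48.7
|j46 + 87| = √(46² + 87²) = 98.41
|j46 + 91.3| = √(46² + 91.3²) = 102.2
|L(j46)| = 1.4 / (48.7 × 98.41 × 102.2) = 2.8571e-06
20 log₁₀(2.8571e-06) = -110.88 dB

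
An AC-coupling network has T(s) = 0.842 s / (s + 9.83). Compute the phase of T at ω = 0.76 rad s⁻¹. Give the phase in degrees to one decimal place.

∠(j0.76) = 90.00°
∠(j0.76 + 9.83) = arctan(0.76/9.83) = 4.42°
∠T(j0.76) = 90.00° − 4.42° = 85.58°

85.6°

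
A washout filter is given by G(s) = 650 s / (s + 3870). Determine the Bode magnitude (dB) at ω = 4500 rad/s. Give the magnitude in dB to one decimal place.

53.9 dB

|j4500| = 4500
|j4500 + 3870| = √(4500² + 3870²) = 5935
|G(j4500)| = 650 × 4500 / 5935 = 492.82
20 log₁₀(492.82) = 53.85 dB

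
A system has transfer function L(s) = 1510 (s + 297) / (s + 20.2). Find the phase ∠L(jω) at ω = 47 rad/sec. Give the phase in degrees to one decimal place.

∠(j47 + 297) = arctan(47/297) = 8.99°
∠(j47 + 20.2) = arctan(47/20.2) = 66.74°
∠L(j47) = 8.99° − 66.74° = -57.75°

-57.8°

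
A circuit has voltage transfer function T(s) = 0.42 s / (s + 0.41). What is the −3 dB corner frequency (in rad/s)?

0.41 rad/s

For a single-pole high-pass, the −3 dB point is at the pole: ω = 0.41 rad/s.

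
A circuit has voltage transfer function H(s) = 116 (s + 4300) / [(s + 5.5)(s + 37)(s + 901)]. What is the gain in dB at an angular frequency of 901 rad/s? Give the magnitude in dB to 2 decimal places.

-66.16 dB

|j901 + 4300| = √(901² + 4300²) = 4393
|j901 + 5.5| = √(901² + 5.5²) = 901
|j901 + 37| = √(901² + 37²) = 901.8
|j901 + 901| = √(901² + 901²) = 1274
|H(j901)| = 116 × 4393 / (901 × 901.8 × 1274) = 0.00049226
20 log₁₀(0.00049226) = -66.156 dB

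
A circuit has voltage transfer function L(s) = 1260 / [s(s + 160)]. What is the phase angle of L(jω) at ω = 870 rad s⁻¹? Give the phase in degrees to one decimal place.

-169.6 deg

∠(j870 + 160) = arctan(870/160) = 79.58°
∠(j870) = 90.00°
∠L(j870) = − (79.58° + 90.00°) = -169.58°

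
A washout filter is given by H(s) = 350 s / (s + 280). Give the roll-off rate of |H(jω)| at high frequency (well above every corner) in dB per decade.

0 dB/decade

With 1 zero and 1 pole, the high-frequency asymptotic slope is 20 × (1 − 1) = 0 dB/decade.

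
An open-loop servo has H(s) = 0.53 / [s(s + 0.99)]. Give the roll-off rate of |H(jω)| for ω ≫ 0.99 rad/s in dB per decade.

-40 dB/decade

With 0 zeros and 2 poles, the high-frequency asymptotic slope is 20 × (0 − 2) = -40 dB/decade.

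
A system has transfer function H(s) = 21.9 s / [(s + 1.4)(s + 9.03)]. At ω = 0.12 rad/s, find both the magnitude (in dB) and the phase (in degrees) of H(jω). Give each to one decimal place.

|j0.12| = 0.12
|j0.12 + 1.4| = √(0.12² + 1.4²) = 1.405
|j0.12 + 9.03| = √(0.12² + 9.03²) = 9.031
|H(j0.12)| = 21.9 × 0.12 / (1.405 × 9.031) = 0.2071
20 log₁₀(0.2071) = -13.68 dB
∠(j0.12) = 90.00°
∠(j0.12 + 1.4) = arctan(0.12/1.4) = 4.90°
∠(j0.12 + 9.03) = arctan(0.12/9.03) = 0.76°
∠H(j0.12) = 90.00° − (4.90° + 0.76°) = 84.34°

|H| = -13.7 dB, ∠H = 84.3°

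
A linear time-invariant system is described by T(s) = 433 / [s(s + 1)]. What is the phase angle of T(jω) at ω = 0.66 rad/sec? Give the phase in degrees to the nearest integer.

-123°

∠(j0.66 + 1) = arctan(0.66/1) = 33.42°
∠(j0.66) = 90.00°
∠T(j0.66) = − (33.42° + 90.00°) = -123.42°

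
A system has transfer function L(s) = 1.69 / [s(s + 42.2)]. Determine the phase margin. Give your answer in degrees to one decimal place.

89.9°

Gain crossover: |L(jω)| = 1 at ω ≈ 0.04 rad/sec.
∠L(j0.04) = −90° − arctan(0.04/42.2) ≈ -90.05°
PM = 180° + (-90.05°) = 89.95°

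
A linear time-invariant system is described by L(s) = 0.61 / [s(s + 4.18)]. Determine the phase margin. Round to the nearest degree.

Gain crossover: |L(jω)| = 1 at ω ≈ 0.146 rad/sec.
∠L(j0.146) = −90° − arctan(0.146/4.18) ≈ -92.00°
PM = 180° + (-92.00°) = 88.00°

88 deg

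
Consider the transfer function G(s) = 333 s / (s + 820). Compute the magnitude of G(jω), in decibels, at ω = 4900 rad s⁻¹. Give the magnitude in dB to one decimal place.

50.3 dB

|j4900| = 4900
|j4900 + 820| = √(4900² + 820²) = 4968
|G(j4900)| = 333 × 4900 / 4968 = 328.43
20 log₁₀(328.43) = 50.33 dB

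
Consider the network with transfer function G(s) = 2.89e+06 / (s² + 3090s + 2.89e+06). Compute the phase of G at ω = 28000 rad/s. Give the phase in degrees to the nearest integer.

-174°

∠[(j28000)² + 3090(j28000) + 2.89e+06] = ∠[-7.8111e+08 + j8.652e+07] = 173.68°
∠G(j28000) = −173.68° = -173.68°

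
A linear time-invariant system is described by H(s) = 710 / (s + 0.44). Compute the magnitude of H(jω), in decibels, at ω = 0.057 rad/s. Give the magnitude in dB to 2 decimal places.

64.08 dB

|j0.057 + 0.44| = √(0.057² + 0.44²) = 0.4437
|H(j0.057)| = 710 / 0.4437 = 1600.3
20 log₁₀(1600.3) = 64.084 dB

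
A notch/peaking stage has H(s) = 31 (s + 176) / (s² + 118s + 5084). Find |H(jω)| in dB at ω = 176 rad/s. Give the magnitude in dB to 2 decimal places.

|j176 + 176| = √(176² + 176²) = 248.9
|(j176)² + 118(j176) + 5084| = |-25892 + j20768| = 3.319e+04
|H(j176)| = 31 × 248.9 / 3.319e+04 = 0.23246
20 log₁₀(0.23246) = -12.673 dB

-12.67 dB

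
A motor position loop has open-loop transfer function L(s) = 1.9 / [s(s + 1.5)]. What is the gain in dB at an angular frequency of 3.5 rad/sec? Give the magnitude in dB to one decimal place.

-16.9 dB

|j3.5 + 1.5| = √(3.5² + 1.5²) = 3.808
|j3.5| = 3.5
|L(j3.5)| = 1.9 / (3.808 × 3.5) = 0.14256
20 log₁₀(0.14256) = -16.92 dB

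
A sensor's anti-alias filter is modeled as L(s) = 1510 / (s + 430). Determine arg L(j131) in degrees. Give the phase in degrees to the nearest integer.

-17 deg

∠(j131 + 430) = arctan(131/430) = 16.94°
∠L(j131) = −16.94° = -16.94°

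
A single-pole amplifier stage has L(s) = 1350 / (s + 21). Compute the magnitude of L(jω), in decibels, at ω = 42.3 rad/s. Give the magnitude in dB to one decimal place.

|j42.3 + 21| = √(42.3² + 21²) = 47.23
|L(j42.3)| = 1350 / 47.23 = 28.586
20 log₁₀(28.586) = 29.12 dB

29.1 dB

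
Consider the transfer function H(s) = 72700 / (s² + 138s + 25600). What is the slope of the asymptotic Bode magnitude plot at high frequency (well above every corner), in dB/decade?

-40 dB/decade

With 0 zeros and 2 poles, the high-frequency asymptotic slope is 20 × (0 − 2) = -40 dB/decade.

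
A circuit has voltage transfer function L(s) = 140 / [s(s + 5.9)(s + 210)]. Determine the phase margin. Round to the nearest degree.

Gain crossover: |L(jω)| = 1 at ω ≈ 0.113 rad/s.
∠L(j0.113) = −90° − arctan(0.113/5.9) − arctan(0.113/210) ≈ -91.13°
PM = 180° + (-91.13°) = 88.87°

89°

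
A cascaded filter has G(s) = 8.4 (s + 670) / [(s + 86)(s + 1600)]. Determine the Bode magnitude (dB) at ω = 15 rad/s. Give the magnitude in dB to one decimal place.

-27.9 dB

|j15 + 670| = √(15² + 670²) = 670.2
|j15 + 86| = √(15² + 86²) = 87.3
|j15 + 1600| = √(15² + 1600²) = 1600
|G(j15)| = 8.4 × 670.2 / (87.3 × 1600) = 0.040301
20 log₁₀(0.040301) = -27.89 dB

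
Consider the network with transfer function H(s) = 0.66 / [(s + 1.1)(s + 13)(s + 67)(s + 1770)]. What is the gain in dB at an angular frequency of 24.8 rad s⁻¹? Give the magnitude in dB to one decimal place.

|j24.8 + 1.1| = √(24.8² + 1.1²) = 24.82
|j24.8 + 13| = √(24.8² + 13²) = 28
|j24.8 + 67| = √(24.8² + 67²) = 71.44
|j24.8 + 1770| = √(24.8² + 1770²) = 1770
|H(j24.8)| = 0.66 / (24.82 × 28 × 71.44 × 1770) = 7.508e-09
20 log₁₀(7.508e-09) = -162.49 dB

-162.5 dB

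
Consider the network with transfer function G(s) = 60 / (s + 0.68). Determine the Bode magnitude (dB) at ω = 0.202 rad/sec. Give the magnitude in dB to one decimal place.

38.5 dB

|j0.202 + 0.68| = √(0.202² + 0.68²) = 0.7094
|G(j0.202)| = 60 / 0.7094 = 84.582
20 log₁₀(84.582) = 38.55 dB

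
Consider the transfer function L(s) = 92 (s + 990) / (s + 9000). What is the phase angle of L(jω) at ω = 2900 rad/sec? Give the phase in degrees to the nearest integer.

∠(j2900 + 990) = arctan(2900/990) = 71.15°
∠(j2900 + 9000) = arctan(2900/9000) = 17.86°
∠L(j2900) = 71.15° − 17.86° = 53.29°

53°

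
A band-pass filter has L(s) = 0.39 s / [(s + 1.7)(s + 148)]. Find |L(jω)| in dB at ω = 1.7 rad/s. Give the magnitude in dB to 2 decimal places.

-54.59 dB

|j1.7| = 1.7
|j1.7 + 1.7| = √(1.7² + 1.7²) = 2.404
|j1.7 + 148| = √(1.7² + 148²) = 148
|L(j1.7)| = 0.39 × 1.7 / (2.404 × 148) = 0.0018632
20 log₁₀(0.0018632) = -54.595 dB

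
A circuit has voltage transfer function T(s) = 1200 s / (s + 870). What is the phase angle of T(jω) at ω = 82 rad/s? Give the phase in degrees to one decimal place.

84.6°

∠(j82) = 90.00°
∠(j82 + 870) = arctan(82/870) = 5.38°
∠T(j82) = 90.00° − 5.38° = 84.62°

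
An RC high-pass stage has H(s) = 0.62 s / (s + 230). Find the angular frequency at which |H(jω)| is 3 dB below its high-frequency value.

For a single-pole high-pass, the −3 dB point is at the pole: ω = 230 rad/s.

230 rad/s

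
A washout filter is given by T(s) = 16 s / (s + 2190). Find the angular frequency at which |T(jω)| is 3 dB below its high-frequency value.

For a single-pole high-pass, the −3 dB point is at the pole: ω = 2190 rad s⁻¹.

2190 rad s⁻¹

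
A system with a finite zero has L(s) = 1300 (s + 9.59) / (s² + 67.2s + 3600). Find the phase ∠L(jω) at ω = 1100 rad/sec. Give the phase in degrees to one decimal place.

-87.0°

∠(j1100 + 9.59) = arctan(1100/9.59) = 89.50°
∠[(j1100)² + 67.2(j1100) + 3600] = ∠[-1.2064e+06 + j73920] = 176.49°
∠L(j1100) = 89.50° − 176.49° = -86.99°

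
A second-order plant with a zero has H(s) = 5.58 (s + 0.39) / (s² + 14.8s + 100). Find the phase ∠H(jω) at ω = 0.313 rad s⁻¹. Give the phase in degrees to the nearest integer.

36°

∠(j0.313 + 0.39) = arctan(0.313/0.39) = 38.75°
∠[(j0.313)² + 14.8(j0.313) + 100] = ∠[99.902 + j4.6324] = 2.65°
∠H(j0.313) = 38.75° − 2.65° = 36.09°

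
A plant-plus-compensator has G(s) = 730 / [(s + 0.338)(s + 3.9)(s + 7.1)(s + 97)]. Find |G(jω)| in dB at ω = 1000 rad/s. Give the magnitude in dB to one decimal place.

|j1000 + 0.338| = √(1000² + 0.338²) = 1000
|j1000 + 3.9| = √(1000² + 3.9²) = 1000
|j1000 + 7.1| = √(1000² + 7.1²) = 1000
|j1000 + 97| = √(1000² + 97²) = 1005
|G(j1000)| = 730 / (1000 × 1000 × 1000 × 1005) = 7.2657e-10
20 log₁₀(7.2657e-10) = -182.77 dB

-182.8 dB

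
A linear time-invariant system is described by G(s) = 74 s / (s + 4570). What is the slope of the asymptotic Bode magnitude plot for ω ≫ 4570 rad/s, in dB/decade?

0 dB/decade

With 1 zero and 1 pole, the high-frequency asymptotic slope is 20 × (1 − 1) = 0 dB/decade.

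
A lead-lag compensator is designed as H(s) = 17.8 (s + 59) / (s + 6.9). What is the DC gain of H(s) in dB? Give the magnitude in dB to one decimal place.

H(0) = 17.8 × 59 / 6.9 = 152.2
20 log₁₀(152.2) = 43.65 dB

43.6 dB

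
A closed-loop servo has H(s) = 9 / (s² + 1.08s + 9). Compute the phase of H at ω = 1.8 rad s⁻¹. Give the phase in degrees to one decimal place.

-18.6 deg

∠[(j1.8)² + 1.08(j1.8) + 9] = ∠[5.76 + j1.944] = 18.65°
∠H(j1.8) = −18.65° = -18.65°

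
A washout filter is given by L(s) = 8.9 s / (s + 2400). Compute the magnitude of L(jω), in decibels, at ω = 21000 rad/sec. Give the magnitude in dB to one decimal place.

|j21000| = 2.1e+04
|j21000 + 2400| = √(21000² + 2400²) = 2.114e+04
|L(j21000)| = 8.9 × 2.1e+04 / 2.114e+04 = 8.8424
20 log₁₀(8.8424) = 18.93 dB

18.9 dB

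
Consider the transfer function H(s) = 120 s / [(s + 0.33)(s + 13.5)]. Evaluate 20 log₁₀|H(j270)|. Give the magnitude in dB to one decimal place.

-7.1 dB

|j270| = 270
|j270 + 0.33| = √(270² + 0.33²) = 270
|j270 + 13.5| = √(270² + 13.5²) = 270.3
|H(j270)| = 120 × 270 / (270 × 270.3) = 0.44389
20 log₁₀(0.44389) = -7.05 dB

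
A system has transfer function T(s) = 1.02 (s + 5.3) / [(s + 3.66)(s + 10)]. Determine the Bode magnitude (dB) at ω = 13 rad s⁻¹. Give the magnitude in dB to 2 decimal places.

-23.79 dB

|j13 + 5.3| = √(13² + 5.3²) = 14.04
|j13 + 3.66| = √(13² + 3.66²) = 13.51
|j13 + 10| = √(13² + 10²) = 16.4
|T(j13)| = 1.02 × 14.04 / (13.51 × 16.4) = 0.064647
20 log₁₀(0.064647) = -23.789 dB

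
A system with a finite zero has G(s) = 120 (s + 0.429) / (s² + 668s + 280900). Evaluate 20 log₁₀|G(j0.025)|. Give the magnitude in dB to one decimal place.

|j0.025 + 0.429| = √(0.025² + 0.429²) = 0.4297
|(j0.025)² + 668(j0.025) + 280900| = |2.809e+05 + j16.7| = 2.809e+05
|G(j0.025)| = 120 × 0.4297 / 2.809e+05 = 0.00018358
20 log₁₀(0.00018358) = -74.72 dB

-74.7 dB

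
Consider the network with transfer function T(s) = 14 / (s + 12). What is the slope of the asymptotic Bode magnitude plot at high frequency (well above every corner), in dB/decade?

-20 dB/decade

With 0 zeros and 1 pole, the high-frequency asymptotic slope is 20 × (0 − 1) = -20 dB/decade.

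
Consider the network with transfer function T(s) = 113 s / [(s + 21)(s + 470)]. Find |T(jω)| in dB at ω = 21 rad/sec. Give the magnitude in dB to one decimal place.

-15.4 dB

|j21| = 21
|j21 + 21| = √(21² + 21²) = 29.7
|j21 + 470| = √(21² + 470²) = 470.5
|T(j21)| = 113 × 21 / (29.7 × 470.5) = 0.16984
20 log₁₀(0.16984) = -15.40 dB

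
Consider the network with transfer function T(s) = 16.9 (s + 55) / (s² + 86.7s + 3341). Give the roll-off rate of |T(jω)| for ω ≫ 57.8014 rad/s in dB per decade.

With 1 zero and 2 poles, the high-frequency asymptotic slope is 20 × (1 − 2) = -20 dB/decade.

-20 dB/decade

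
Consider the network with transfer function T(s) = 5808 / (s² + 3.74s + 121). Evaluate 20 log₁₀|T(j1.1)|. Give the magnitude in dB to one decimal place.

33.7 dB

|(j1.1)² + 3.74(j1.1) + 121| = |119.79 + j4.114| = 119.9
|T(j1.1)| = 5808 / 119.9 = 48.456
20 log₁₀(48.456) = 33.71 dB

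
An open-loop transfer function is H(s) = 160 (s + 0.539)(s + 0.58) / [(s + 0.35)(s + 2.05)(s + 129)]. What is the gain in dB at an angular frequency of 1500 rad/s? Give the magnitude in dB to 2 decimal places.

-19.47 dB

|j1500 + 0.539| = √(1500² + 0.539²) = 1500
|j1500 + 0.58| = √(1500² + 0.58²) = 1500
|j1500 + 0.35| = √(1500² + 0.35²) = 1500
|j1500 + 2.05| = √(1500² + 2.05²) = 1500
|j1500 + 129| = √(1500² + 129²) = 1506
|H(j1500)| = 160 × 1500 × 1500 / (1500 × 1500 × 1506) = 0.10627
20 log₁₀(0.10627) = -19.471 dB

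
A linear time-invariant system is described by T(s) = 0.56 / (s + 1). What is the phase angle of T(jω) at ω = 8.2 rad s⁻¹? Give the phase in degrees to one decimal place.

-83.0°

∠(j8.2 + 1) = arctan(8.2/1) = 83.05°
∠T(j8.2) = −83.05° = -83.05°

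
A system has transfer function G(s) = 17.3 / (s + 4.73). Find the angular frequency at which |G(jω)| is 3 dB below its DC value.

4.73 rad/s

For a single-pole low-pass, the −3 dB point is at the pole: ω = 4.73 rad/s.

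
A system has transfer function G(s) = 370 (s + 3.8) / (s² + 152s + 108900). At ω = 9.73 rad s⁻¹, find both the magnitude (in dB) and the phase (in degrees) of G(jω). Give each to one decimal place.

|G| = -29.0 dB, ∠G = 67.9°

|j9.73 + 3.8| = √(9.73² + 3.8²) = 10.45
|(j9.73)² + 152(j9.73) + 108900| = |1.0881e+05 + j1479| = 1.088e+05
|G(j9.73)| = 370 × 10.45 / 1.088e+05 = 0.035518
20 log₁₀(0.035518) = -28.99 dB
∠(j9.73 + 3.8) = arctan(9.73/3.8) = 68.67°
∠[(j9.73)² + 152(j9.73) + 108900] = ∠[1.0881e+05 + j1479] = 0.78°
∠G(j9.73) = 68.67° − 0.78° = 67.89°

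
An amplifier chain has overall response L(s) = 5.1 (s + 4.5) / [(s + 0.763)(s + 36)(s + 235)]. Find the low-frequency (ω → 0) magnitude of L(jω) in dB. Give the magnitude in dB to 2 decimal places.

L(0) = 5.1 × 4.5 / (0.763 × 36 × 235) = 0.0035554
20 log₁₀(0.0035554) = -48.982 dB

-48.98 dB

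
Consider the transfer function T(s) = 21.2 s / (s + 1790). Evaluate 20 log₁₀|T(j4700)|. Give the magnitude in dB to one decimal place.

|j4700| = 4700
|j4700 + 1790| = √(4700² + 1790²) = 5029
|T(j4700)| = 21.2 × 4700 / 5029 = 19.812
20 log₁₀(19.812) = 25.94 dB

25.9 dB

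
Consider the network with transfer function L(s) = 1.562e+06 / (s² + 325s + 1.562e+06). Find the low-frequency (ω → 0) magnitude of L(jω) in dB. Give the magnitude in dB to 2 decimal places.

L(0) = 1.562e+06 / 1.562e+06 = 1
20 log₁₀(1) = 0.000 dB

0.00 dB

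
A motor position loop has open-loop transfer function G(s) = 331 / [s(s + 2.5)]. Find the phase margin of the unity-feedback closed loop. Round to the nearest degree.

Gain crossover: |G(jω)| = 1 at ω ≈ 18.1 rad/s.
∠G(j18.1) = −90° − arctan(18.1/2.5) ≈ -172.14°
PM = 180° + (-172.14°) = 7.86°

8°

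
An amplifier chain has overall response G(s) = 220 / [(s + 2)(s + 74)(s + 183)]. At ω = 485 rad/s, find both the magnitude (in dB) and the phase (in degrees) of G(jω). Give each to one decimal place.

|j485 + 2| = √(485² + 2²) = 485
|j485 + 74| = √(485² + 74²) = 490.6
|j485 + 183| = √(485² + 183²) = 518.4
|G(j485)| = 220 / (485 × 490.6 × 518.4) = 1.7836e-06
20 log₁₀(1.7836e-06) = -114.97 dB
∠(j485 + 2) = arctan(485/2) = 89.76°
∠(j485 + 74) = arctan(485/74) = 81.32°
∠(j485 + 183) = arctan(485/183) = 69.33°
∠G(j485) = − (89.76° + 81.32° + 69.33°) = -240.42°

|G| = -115.0 dB, ∠G = -240.4°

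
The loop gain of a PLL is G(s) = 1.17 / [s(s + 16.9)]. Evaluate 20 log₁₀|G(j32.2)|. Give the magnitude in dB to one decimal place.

|j32.2 + 16.9| = √(32.2² + 16.9²) = 36.37
|j32.2| = 32.2
|G(j32.2)| = 1.17 / (36.37 × 32.2) = 0.00099917
20 log₁₀(0.00099917) = -60.01 dB

-60.0 dB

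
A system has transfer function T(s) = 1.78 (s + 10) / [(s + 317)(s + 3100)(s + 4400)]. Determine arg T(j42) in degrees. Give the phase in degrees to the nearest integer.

∠(j42 + 10) = arctan(42/10) = 76.61°
∠(j42 + 317) = arctan(42/317) = 7.55°
∠(j42 + 3100) = arctan(42/3100) = 0.78°
∠(j42 + 4400) = arctan(42/4400) = 0.55°
∠T(j42) = 76.61° − (7.55° + 0.78° + 0.55°) = 67.74°

68 deg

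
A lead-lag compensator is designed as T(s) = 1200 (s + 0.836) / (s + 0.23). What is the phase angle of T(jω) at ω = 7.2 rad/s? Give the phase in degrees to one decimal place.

∠(j7.2 + 0.836) = arctan(7.2/0.836) = 83.38°
∠(j7.2 + 0.23) = arctan(7.2/0.23) = 88.17°
∠T(j7.2) = 83.38° − 88.17° = -4.79°

-4.8°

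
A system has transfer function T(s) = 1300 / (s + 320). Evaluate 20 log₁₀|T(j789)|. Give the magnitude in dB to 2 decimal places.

|j789 + 320| = √(789² + 320²) = 851.4
|T(j789)| = 1300 / 851.4 = 1.5269
20 log₁₀(1.5269) = 3.676 dB

3.68 dB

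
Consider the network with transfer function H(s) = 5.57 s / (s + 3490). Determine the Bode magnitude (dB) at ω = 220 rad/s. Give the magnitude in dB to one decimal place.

|j220| = 220
|j220 + 3490| = √(220² + 3490²) = 3497
|H(j220)| = 5.57 × 220 / 3497 = 0.35042
20 log₁₀(0.35042) = -9.11 dB

-9.1 dB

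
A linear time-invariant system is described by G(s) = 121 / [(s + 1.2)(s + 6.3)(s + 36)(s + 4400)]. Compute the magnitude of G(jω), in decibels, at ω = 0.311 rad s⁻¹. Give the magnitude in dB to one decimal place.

-80.2 dB

|j0.311 + 1.2| = √(0.311² + 1.2²) = 1.24
|j0.311 + 6.3| = √(0.311² + 6.3²) = 6.308
|j0.311 + 36| = √(0.311² + 36²) = 36
|j0.311 + 4400| = √(0.311² + 4400²) = 4400
|G(j0.311)| = 121 / (1.24 × 6.308 × 36 × 4400) = 9.7689e-05
20 log₁₀(9.7689e-05) = -80.20 dB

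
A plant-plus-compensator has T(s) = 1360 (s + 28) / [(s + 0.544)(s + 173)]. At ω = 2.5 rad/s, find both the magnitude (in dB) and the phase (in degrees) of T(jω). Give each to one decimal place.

|j2.5 + 28| = √(2.5² + 28²) = 28.11
|j2.5 + 0.544| = √(2.5² + 0.544²) = 2.559
|j2.5 + 173| = √(2.5² + 173²) = 173
|T(j2.5)| = 1360 × 28.11 / (2.559 × 173) = 86.366
20 log₁₀(86.366) = 38.73 dB
∠(j2.5 + 28) = arctan(2.5/28) = 5.10°
∠(j2.5 + 0.544) = arctan(2.5/0.544) = 77.72°
∠(j2.5 + 173) = arctan(2.5/173) = 0.83°
∠T(j2.5) = 5.10° − (77.72° + 0.83°) = -73.45°

|T| = 38.7 dB, ∠T = -73.4°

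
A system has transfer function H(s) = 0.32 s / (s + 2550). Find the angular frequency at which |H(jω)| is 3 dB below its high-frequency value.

For a single-pole high-pass, the −3 dB point is at the pole: ω = 2550 rad/s.

2550 rad/s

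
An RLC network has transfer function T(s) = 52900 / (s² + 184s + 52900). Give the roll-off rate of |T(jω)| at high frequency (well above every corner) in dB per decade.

With 0 zeros and 2 poles, the high-frequency asymptotic slope is 20 × (0 − 2) = -40 dB/decade.

-40 dB/decade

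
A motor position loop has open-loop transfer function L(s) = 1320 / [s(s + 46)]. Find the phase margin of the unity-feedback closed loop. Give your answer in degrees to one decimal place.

Gain crossover: |L(jω)| = 1 at ω ≈ 25.2 rad/s.
∠L(j25.2) = −90° − arctan(25.2/46) ≈ -118.69°
PM = 180° + (-118.69°) = 61.31°

61.3°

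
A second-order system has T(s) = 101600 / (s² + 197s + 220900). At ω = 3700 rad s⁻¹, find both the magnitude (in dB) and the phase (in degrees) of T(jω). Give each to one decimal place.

|(j3700)² + 197(j3700) + 220900| = |-1.3469e+07 + j7.289e+05| = 1.349e+07
|T(j3700)| = 101600 / 1.349e+07 = 0.0075322
20 log₁₀(0.0075322) = -42.46 dB
∠[(j3700)² + 197(j3700) + 220900] = ∠[-1.3469e+07 + j7.289e+05] = 176.90°
∠T(j3700) = −176.90° = -176.90°

|T| = -42.5 dB, ∠T = -176.9°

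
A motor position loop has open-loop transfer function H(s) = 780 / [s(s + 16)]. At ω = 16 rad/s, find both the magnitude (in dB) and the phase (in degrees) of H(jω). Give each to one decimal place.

|H| = 6.7 dB, ∠H = -135.0°

|j16 + 16| = √(16² + 16²) = 22.63
|j16| = 16
|H(j16)| = 780 / (22.63 × 16) = 2.1545
20 log₁₀(2.1545) = 6.67 dB
∠(j16 + 16) = arctan(16/16) = 45.00°
∠(j16) = 90.00°
∠H(j16) = − (45.00° + 90.00°) = -135.00°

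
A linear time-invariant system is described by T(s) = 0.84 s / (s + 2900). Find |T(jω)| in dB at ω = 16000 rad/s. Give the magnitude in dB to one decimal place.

-1.7 dB

|j16000| = 1.6e+04
|j16000 + 2900| = √(16000² + 2900²) = 1.626e+04
|T(j16000)| = 0.84 × 1.6e+04 / 1.626e+04 = 0.82653
20 log₁₀(0.82653) = -1.65 dB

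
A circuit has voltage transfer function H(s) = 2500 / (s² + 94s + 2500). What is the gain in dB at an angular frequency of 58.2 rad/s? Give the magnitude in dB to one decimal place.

|(j58.2)² + 94(j58.2) + 2500| = |-887.24 + j5470.8| = 5542
|H(j58.2)| = 2500 / 5542 = 0.45108
20 log₁₀(0.45108) = -6.91 dB

-6.9 dB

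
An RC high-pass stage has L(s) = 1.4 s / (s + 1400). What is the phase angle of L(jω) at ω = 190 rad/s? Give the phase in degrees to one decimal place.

82.3 deg

∠(j190) = 90.00°
∠(j190 + 1400) = arctan(190/1400) = 7.73°
∠L(j190) = 90.00° − 7.73° = 82.27°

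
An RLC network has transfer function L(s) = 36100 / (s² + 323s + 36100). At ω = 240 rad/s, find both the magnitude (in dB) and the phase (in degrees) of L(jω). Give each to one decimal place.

|(j240)² + 323(j240) + 36100| = |-21500 + j77520| = 8.045e+04
|L(j240)| = 36100 / 8.045e+04 = 0.44875
20 log₁₀(0.44875) = -6.96 dB
∠[(j240)² + 323(j240) + 36100] = ∠[-21500 + j77520] = 105.50°
∠L(j240) = −105.50° = -105.50°

|L| = -7.0 dB, ∠L = -105.5°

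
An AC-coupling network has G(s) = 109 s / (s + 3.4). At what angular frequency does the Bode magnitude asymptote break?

The single real pole at s = −3.4 gives a corner at ω = 3.4 rad s⁻¹.

3.4 rad s⁻¹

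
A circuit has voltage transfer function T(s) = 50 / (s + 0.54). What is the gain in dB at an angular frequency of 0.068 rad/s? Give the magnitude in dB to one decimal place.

39.3 dB

|j0.068 + 0.54| = √(0.068² + 0.54²) = 0.5443
|T(j0.068)| = 50 / 0.5443 = 91.867
20 log₁₀(91.867) = 39.26 dB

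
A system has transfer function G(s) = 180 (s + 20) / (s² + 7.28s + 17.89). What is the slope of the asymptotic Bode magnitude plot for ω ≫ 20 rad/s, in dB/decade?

-20 dB/decade

With 1 zero and 2 poles, the high-frequency asymptotic slope is 20 × (1 − 2) = -20 dB/decade.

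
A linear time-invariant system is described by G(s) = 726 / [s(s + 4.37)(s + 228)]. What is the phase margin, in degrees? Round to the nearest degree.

80°

Gain crossover: |G(jω)| = 1 at ω ≈ 0.719 rad s⁻¹.
∠G(j0.719) = −90° − arctan(0.719/4.37) − arctan(0.719/228) ≈ -99.52°
PM = 180° + (-99.52°) = 80.48°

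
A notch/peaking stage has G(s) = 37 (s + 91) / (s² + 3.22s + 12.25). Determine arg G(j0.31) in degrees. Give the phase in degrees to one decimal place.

-4.5°

∠(j0.31 + 91) = arctan(0.31/91) = 0.20°
∠[(j0.31)² + 3.22(j0.31) + 12.25] = ∠[12.154 + j0.9982] = 4.70°
∠G(j0.31) = 0.20° − 4.70° = -4.50°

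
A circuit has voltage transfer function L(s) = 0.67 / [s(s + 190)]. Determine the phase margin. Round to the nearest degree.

Gain crossover: |L(jω)| = 1 at ω ≈ 0.00353 rad/s.
∠L(j0.00353) = −90° − arctan(0.00353/190) ≈ -90.00°
PM = 180° + (-90.00°) = 90.00°

90°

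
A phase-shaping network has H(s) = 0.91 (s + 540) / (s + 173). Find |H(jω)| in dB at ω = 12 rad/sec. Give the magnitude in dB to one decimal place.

9.0 dB

|j12 + 540| = √(12² + 540²) = 540.1
|j12 + 173| = √(12² + 173²) = 173.4
|H(j12)| = 0.91 × 540.1 / 173.4 = 2.8344
20 log₁₀(2.8344) = 9.05 dB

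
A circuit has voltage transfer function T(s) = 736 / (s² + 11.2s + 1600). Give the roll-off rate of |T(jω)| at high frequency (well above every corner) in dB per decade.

-40 dB/decade

With 0 zeros and 2 poles, the high-frequency asymptotic slope is 20 × (0 − 2) = -40 dB/decade.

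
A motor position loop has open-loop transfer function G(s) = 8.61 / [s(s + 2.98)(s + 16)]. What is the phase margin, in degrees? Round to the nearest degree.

Gain crossover: |G(jω)| = 1 at ω ≈ 0.18 rad s⁻¹.
∠G(j0.18) = −90° − arctan(0.18/2.98) − arctan(0.18/16) ≈ -94.11°
PM = 180° + (-94.11°) = 85.89°

86°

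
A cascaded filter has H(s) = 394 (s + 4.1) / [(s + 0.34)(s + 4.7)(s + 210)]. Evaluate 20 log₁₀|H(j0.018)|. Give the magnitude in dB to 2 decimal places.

13.64 dB

|j0.018 + 4.1| = √(0.018² + 4.1²) = 4.1
|j0.018 + 0.34| = √(0.018² + 0.34²) = 0.3405
|j0.018 + 4.7| = √(0.018² + 4.7²) = 4.7
|j0.018 + 210| = √(0.018² + 210²) = 210
|H(j0.018)| = 394 × 4.1 / (0.3405 × 4.7 × 210) = 4.807
20 log₁₀(4.807) = 13.638 dB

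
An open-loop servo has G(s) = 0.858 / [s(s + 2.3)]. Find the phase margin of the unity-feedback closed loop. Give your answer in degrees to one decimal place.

80.9 deg

Gain crossover: |G(jω)| = 1 at ω ≈ 0.368 rad/s.
∠G(j0.368) = −90° − arctan(0.368/2.3) ≈ -99.10°
PM = 180° + (-99.10°) = 80.90°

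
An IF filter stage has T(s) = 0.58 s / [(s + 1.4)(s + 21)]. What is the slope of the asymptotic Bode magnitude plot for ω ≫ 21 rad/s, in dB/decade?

-20 dB/decade

With 1 zero and 2 poles, the high-frequency asymptotic slope is 20 × (1 − 2) = -20 dB/decade.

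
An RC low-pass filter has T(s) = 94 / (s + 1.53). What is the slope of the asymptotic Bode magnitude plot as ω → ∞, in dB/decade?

With 0 zeros and 1 pole, the high-frequency asymptotic slope is 20 × (0 − 1) = -20 dB/decade.

-20 dB/decade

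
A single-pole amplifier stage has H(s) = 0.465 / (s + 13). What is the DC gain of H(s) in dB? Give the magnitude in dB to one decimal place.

-28.9 dB

H(0) = 0.465 / 13 = 0.035769
20 log₁₀(0.035769) = -28.93 dB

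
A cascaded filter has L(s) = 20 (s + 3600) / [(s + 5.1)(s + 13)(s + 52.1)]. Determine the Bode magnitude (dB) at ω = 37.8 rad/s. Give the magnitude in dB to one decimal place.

-2.7 dB

|j37.8 + 3600| = √(37.8² + 3600²) = 3600
|j37.8 + 5.1| = √(37.8² + 5.1²) = 38.14
|j37.8 + 13| = √(37.8² + 13²) = 39.97
|j37.8 + 52.1| = √(37.8² + 52.1²) = 64.37
|L(j37.8)| = 20 × 3600 / (38.14 × 39.97 × 64.37) = 0.73369
20 log₁₀(0.73369) = -2.69 dB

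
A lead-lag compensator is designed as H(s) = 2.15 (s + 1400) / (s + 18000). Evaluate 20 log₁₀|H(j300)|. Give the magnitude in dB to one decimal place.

|j300 + 1400| = √(300² + 1400²) = 1432
|j300 + 18000| = √(300² + 18000²) = 1.8e+04
|H(j300)| = 2.15 × 1432 / 1.8e+04 = 0.17099
20 log₁₀(0.17099) = -15.34 dB

-15.3 dB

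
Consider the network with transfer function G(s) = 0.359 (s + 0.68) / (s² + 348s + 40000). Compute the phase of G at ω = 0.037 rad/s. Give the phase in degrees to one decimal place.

3.1°

∠(j0.037 + 0.68) = arctan(0.037/0.68) = 3.11°
∠[(j0.037)² + 348(j0.037) + 40000] = ∠[40000 + j12.876] = 0.02°
∠G(j0.037) = 3.11° − 0.02° = 3.10°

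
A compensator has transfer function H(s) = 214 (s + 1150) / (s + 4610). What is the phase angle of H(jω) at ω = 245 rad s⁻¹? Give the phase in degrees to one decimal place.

∠(j245 + 1150) = arctan(245/1150) = 12.03°
∠(j245 + 4610) = arctan(245/4610) = 3.04°
∠H(j245) = 12.03° − 3.04° = 8.98°

9.0°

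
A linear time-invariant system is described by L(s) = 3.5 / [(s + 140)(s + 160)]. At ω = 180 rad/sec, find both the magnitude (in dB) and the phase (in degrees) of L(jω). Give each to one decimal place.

|j180 + 140| = √(180² + 140²) = 228
|j180 + 160| = √(180² + 160²) = 240.8
|L(j180)| = 3.5 / (228 × 240.8) = 6.3731e-05
20 log₁₀(6.3731e-05) = -83.91 dB
∠(j180 + 140) = arctan(180/140) = 52.13°
∠(j180 + 160) = arctan(180/160) = 48.37°
∠L(j180) = − (52.13° + 48.37°) = -100.49°

|L| = -83.9 dB, ∠L = -100.5°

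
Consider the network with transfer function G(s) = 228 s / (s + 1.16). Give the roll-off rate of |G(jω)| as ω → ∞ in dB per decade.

With 1 zero and 1 pole, the high-frequency asymptotic slope is 20 × (1 − 1) = 0 dB/decade.

0 dB/decade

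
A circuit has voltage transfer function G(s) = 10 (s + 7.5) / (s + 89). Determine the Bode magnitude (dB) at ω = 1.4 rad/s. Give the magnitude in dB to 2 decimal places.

|j1.4 + 7.5| = √(1.4² + 7.5²) = 7.63
|j1.4 + 89| = √(1.4² + 89²) = 89.01
|G(j1.4)| = 10 × 7.63 / 89.01 = 0.85715
20 log₁₀(0.85715) = -1.339 dB

-1.34 dB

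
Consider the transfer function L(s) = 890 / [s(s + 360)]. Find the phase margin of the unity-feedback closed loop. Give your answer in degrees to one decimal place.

Gain crossover: |L(jω)| = 1 at ω ≈ 2.47 rad/s.
∠L(j2.47) = −90° − arctan(2.47/360) ≈ -90.39°
PM = 180° + (-90.39°) = 89.61°

89.6°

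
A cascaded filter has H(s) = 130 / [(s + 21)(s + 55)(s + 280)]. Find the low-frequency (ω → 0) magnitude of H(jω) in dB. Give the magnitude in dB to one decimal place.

H(0) = 130 / (21 × 55 × 280) = 0.00040198
20 log₁₀(0.00040198) = -67.92 dB

-67.9 dB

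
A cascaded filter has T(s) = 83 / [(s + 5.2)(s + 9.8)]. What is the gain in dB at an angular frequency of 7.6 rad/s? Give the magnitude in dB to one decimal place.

|j7.6 + 5.2| = √(7.6² + 5.2²) = 9.209
|j7.6 + 9.8| = √(7.6² + 9.8²) = 12.4
|T(j7.6)| = 83 / (9.209 × 12.4) = 0.72678
20 log₁₀(0.72678) = -2.77 dB

-2.8 dB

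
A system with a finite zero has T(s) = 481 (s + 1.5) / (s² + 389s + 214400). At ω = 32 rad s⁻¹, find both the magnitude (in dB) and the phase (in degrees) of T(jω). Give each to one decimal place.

|T| = -22.8 dB, ∠T = 84.0°

|j32 + 1.5| = √(32² + 1.5²) = 32.04
|(j32)² + 389(j32) + 214400| = |2.1338e+05 + j12448| = 2.137e+05
|T(j32)| = 481 × 32.04 / 2.137e+05 = 0.072092
20 log₁₀(0.072092) = -22.84 dB
∠(j32 + 1.5) = arctan(32/1.5) = 87.32°
∠[(j32)² + 389(j32) + 214400] = ∠[2.1338e+05 + j12448] = 3.34°
∠T(j32) = 87.32° − 3.34° = 83.98°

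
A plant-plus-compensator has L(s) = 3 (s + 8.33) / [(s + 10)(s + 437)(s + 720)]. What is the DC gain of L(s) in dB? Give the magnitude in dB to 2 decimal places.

-102.00 dB

L(0) = 3 × 8.33 / (10 × 437 × 720) = 7.9424e-06
20 log₁₀(7.9424e-06) = -102.001 dB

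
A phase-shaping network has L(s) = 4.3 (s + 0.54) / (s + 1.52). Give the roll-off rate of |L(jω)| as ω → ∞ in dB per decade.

With 1 zero and 1 pole, the high-frequency asymptotic slope is 20 × (1 − 1) = 0 dB/decade.

0 dB/decade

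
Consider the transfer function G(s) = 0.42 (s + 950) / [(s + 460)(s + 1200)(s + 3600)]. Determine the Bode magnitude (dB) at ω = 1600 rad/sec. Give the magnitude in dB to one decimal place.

|j1600 + 950| = √(1600² + 950²) = 1861
|j1600 + 460| = √(1600² + 460²) = 1665
|j1600 + 1200| = √(1600² + 1200²) = 2000
|j1600 + 3600| = √(1600² + 3600²) = 3940
|G(j1600)| = 0.42 × 1861 / (1665 × 2000 × 3940) = 5.958e-08
20 log₁₀(5.958e-08) = -144.50 dB

-144.5 dB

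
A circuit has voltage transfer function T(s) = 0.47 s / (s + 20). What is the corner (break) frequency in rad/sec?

20 rad/sec

The single real pole at s = −20 gives a corner at ω = 20 rad/sec.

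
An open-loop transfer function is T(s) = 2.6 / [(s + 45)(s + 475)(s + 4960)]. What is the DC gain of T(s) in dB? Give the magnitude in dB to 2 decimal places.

-152.21 dB

T(0) = 2.6 / (45 × 475 × 4960) = 2.4524e-08
20 log₁₀(2.4524e-08) = -152.208 dB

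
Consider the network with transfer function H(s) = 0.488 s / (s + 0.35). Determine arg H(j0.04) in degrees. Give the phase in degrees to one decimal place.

∠(j0.04) = 90.00°
∠(j0.04 + 0.35) = arctan(0.04/0.35) = 6.52°
∠H(j0.04) = 90.00° − 6.52° = 83.48°

83.5 deg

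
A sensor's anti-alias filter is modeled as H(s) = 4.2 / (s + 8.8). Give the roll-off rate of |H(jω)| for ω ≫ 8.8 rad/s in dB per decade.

With 0 zeros and 1 pole, the high-frequency asymptotic slope is 20 × (0 − 1) = -20 dB/decade.

-20 dB/decade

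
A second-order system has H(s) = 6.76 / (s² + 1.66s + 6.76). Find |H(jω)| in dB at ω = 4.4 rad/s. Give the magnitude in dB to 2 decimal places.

|(j4.4)² + 1.66(j4.4) + 6.76| = |-12.6 + j7.304| = 14.56
|H(j4.4)| = 6.76 / 14.56 = 0.46416
20 log₁₀(0.46416) = -6.667 dB

-6.67 dB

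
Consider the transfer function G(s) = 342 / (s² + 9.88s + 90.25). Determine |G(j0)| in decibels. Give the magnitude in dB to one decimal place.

11.6 dB

G(0) = 342 / 90.25 = 3.7895
20 log₁₀(3.7895) = 11.57 dB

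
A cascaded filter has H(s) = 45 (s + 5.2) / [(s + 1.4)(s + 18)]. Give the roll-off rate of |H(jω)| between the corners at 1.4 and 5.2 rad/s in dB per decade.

-20 dB/decade

In this band the factors already past their corner are: pole at 1.4; net slope = -20 dB/decade.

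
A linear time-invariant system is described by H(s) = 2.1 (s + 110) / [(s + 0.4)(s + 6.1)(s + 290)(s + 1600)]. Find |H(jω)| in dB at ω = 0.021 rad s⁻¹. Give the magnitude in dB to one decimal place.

-73.8 dB

|j0.021 + 110| = √(0.021² + 110²) = 110
|j0.021 + 0.4| = √(0.021² + 0.4²) = 0.4006
|j0.021 + 6.1| = √(0.021² + 6.1²) = 6.1
|j0.021 + 290| = √(0.021² + 290²) = 290
|j0.021 + 1600| = √(0.021² + 1600²) = 1600
|H(j0.021)| = 2.1 × 110 / (0.4006 × 6.1 × 290 × 1600) = 0.00020375
20 log₁₀(0.00020375) = -73.82 dB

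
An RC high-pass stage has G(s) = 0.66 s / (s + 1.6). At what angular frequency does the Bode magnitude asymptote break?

The single real pole at s = −1.6 gives a corner at ω = 1.6 rad/sec.

1.6 rad/sec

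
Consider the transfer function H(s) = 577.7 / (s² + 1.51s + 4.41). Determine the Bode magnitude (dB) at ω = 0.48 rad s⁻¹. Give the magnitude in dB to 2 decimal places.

42.68 dB

|(j0.48)² + 1.51(j0.48) + 4.41| = |4.1796 + j0.7248| = 4.242
|H(j0.48)| = 577.7 / 4.242 = 136.19
20 log₁₀(136.19) = 42.683 dB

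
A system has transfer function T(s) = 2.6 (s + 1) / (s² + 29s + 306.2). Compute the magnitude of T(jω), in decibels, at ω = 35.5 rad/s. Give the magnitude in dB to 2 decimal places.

-23.64 dB

|j35.5 + 1| = √(35.5² + 1²) = 35.51
|(j35.5)² + 29(j35.5) + 306.2| = |-954.05 + j1029.5| = 1404
|T(j35.5)| = 2.6 × 35.51 / 1404 = 0.065786
20 log₁₀(0.065786) = -23.637 dB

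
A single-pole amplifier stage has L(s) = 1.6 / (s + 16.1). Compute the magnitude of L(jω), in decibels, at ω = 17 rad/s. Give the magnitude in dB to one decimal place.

|j17 + 16.1| = √(17² + 16.1²) = 23.41
|L(j17)| = 1.6 / 23.41 = 0.068336
20 log₁₀(0.068336) = -23.31 dB

-23.3 dB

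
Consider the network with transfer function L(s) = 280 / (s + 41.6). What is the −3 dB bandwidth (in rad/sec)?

41.6 rad/sec

For a single-pole low-pass, the −3 dB point is at the pole: ω = 41.6 rad/sec.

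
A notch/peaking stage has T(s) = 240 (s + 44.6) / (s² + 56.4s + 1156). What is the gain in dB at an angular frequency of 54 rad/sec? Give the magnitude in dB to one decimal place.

13.6 dB

|j54 + 44.6| = √(54² + 44.6²) = 70.04
|(j54)² + 56.4(j54) + 1156| = |-1760 + j3045.6| = 3518
|T(j54)| = 240 × 70.04 / 3518 = 4.7785
20 log₁₀(4.7785) = 13.59 dB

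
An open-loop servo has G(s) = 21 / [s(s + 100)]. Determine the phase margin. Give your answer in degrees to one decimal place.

Gain crossover: |G(jω)| = 1 at ω ≈ 0.21 rad s⁻¹.
∠G(j0.21) = −90° − arctan(0.21/100) ≈ -90.12°
PM = 180° + (-90.12°) = 89.88°

89.9 deg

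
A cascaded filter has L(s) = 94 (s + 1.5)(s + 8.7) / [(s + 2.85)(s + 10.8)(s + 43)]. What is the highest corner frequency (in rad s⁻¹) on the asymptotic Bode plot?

Break frequencies occur at each pole and zero magnitude: 1.5 rad s⁻¹, 2.85 rad s⁻¹, 8.7 rad s⁻¹, 10.8 rad s⁻¹, 43 rad s⁻¹.
The highest is 43 rad s⁻¹.

43 rad s⁻¹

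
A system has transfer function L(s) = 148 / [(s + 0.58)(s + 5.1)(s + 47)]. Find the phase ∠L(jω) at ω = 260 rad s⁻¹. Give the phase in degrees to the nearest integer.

-259°

∠(j260 + 0.58) = arctan(260/0.58) = 89.87°
∠(j260 + 5.1) = arctan(260/5.1) = 88.88°
∠(j260 + 47) = arctan(260/47) = 79.75°
∠L(j260) = − (89.87° + 88.88° + 79.75°) = -258.50°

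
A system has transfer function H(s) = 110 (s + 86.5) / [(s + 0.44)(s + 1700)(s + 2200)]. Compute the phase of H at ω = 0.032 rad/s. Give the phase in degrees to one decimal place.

-4.1°

∠(j0.032 + 86.5) = arctan(0.032/86.5) = 0.02°
∠(j0.032 + 0.44) = arctan(0.032/0.44) = 4.16°
∠(j0.032 + 1700) = arctan(0.032/1700) = 0.00°
∠(j0.032 + 2200) = arctan(0.032/2200) = 0.00°
∠H(j0.032) = 0.02° − (4.16° + 0.00° + 0.00°) = -4.14°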